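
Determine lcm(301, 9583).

412069

301 = 7 · 43; 9583 = 7 · 37²
max exponents: 7 · 37² · 43 = 412069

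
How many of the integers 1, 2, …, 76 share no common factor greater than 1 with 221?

Prime factors of 221: 13, 17. Count integers ≤ 76 divisible by none of them.
By inclusion–exclusion: 76 − ⌊76/13⌋ − ⌊76/17⌋ + ⌊76/221⌋ = 67.

67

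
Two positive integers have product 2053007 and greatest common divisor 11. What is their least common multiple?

Since gcd(p,q)·lcm(p,q) = pq, lcm = 2053007/11 = 186637.

186637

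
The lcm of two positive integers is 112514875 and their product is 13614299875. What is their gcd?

From gcd × lcm = pq: gcd = 13614299875 / 112514875 = 121.

121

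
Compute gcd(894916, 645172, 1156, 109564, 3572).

gcd(894916, 645172): 894916 = 1·645172 + 249744; 645172 = 2·249744 + 145684; 249744 = 1·145684 + 104060; 145684 = 1·104060 + 41624; 104060 = 2·41624 + 20812; 41624 = 2·20812 + 0 → 20812
gcd(20812, 1156): 20812 = 18·1156 + 4; 1156 = 289·4 + 0 → 4
gcd(4, 109564): 109564 = 27391·4 + 0 → 4
gcd(4, 3572): 3572 = 893·4 + 0 → 4

4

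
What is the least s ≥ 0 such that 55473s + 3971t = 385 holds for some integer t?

325

Reduce mod 3971: 55473s ≡ 385 (mod 3971). With g = gcd(55473, 3971) = 11 dividing 385, divide through: 5043s ≡ 35 (mod 361).
Since gcd(5043, 361) = 1, s ≡ 35·(5043)⁻¹ ≡ 325 (mod 361). Smallest non-negative: 325.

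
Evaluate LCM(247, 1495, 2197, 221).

81607565

lcm(247, 1495) = 247·1495/gcd = 369265/13 = 28405
lcm(28405, 2197) = 28405·2197/gcd = 62405785/13 = 4800445
lcm(4800445, 221) = 4800445·221/gcd = 1060898345/13 = 81607565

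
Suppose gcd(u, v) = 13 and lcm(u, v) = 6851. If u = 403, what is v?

u·v = gcd·lcm = 13·6851 = 89063, so v = 89063/403 = 221.

221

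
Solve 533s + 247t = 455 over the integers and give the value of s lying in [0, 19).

Reduce mod 247: 533s ≡ 455 (mod 247). With g = gcd(533, 247) = 13 dividing 455, divide through: 41s ≡ 35 (mod 19).
Since gcd(41, 19) = 1, s ≡ 35·(41)⁻¹ ≡ 18 (mod 19). Smallest non-negative: 18.

18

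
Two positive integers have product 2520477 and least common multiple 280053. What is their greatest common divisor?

9

From gcd × lcm = uv: gcd = 2520477 / 280053 = 9.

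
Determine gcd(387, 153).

9

387 = 3² · 43
153 = 3² · 17
Common: 3² = 9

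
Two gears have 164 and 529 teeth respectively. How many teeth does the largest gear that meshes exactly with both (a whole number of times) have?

1

Euclid: 529 = 3·164 + 37; 164 = 4·37 + 16; 37 = 2·16 + 5; 16 = 3·5 + 1; 5 = 5·1 + 0. Last nonzero remainder: 1.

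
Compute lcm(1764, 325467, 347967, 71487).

19590392809630188

1764 = 2² · 3² · 7²; 325467 = 3² · 29² · 43; 347967 = 3² · 23 · 41²; 71487 = 3² · 13² · 47
lcm takes max exponent of each prime: 2² · 3² · 7² · 13² · 23 · 29² · 41² · 43 · 47 = 19590392809630188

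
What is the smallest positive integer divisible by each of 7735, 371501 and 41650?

910177450

7735 = 5 · 7 · 13 · 17; 371501 = 13 · 17 · 41²; 41650 = 2 · 5² · 7² · 17
lcm takes max exponent of each prime: 2 · 5² · 7² · 13 · 17 · 41² = 910177450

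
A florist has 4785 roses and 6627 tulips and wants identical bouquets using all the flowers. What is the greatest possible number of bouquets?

4785 = 3 · 5 · 11 · 29
6627 = 3 · 47²
Common: 3 = 3

3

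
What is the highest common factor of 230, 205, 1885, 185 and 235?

5

230 = 2 · 5 · 23; 205 = 5 · 41; 1885 = 5 · 13 · 29; 185 = 5 · 37; 235 = 5 · 47
gcd takes min exponent of each prime: 5 = 5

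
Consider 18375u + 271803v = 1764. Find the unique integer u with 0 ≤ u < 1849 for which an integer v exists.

Euclid: 271803 = 14·18375 + 14553; 18375 = 1·14553 + 3822; 14553 = 3·3822 + 3087; 3822 = 1·3087 + 735; 3087 = 4·735 + 147; 735 = 5·147 + 0 → gcd = 147; 1764 = 147·12.
Back-substitution yields 18375·(-355) + 271803·(24) = 147, so one solution is u = -355·12 = -4260, v = 24·12 = 288.
Solutions in u differ by 271803/147 = 1849; the one in [0, 1849) is -4260 mod 1849 = 1287.

1287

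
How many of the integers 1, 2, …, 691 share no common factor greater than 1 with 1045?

477

Prime factors of 1045: 5, 11, 19. Count integers ≤ 691 divisible by none of them.
By inclusion–exclusion: 691 − ⌊691/5⌋ − ⌊691/11⌋ − ⌊691/19⌋ + ⌊691/55⌋ + ⌊691/95⌋ + ⌊691/209⌋ − ⌊691/1045⌋ = 477.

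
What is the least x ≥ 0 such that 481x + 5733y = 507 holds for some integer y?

gcd(481, 5733) = 13 (Euclid: 5733 = 11·481 + 442; 481 = 1·442 + 39; 442 = 11·39 + 13; 39 = 3·13 + 0), and 13 | 507.
Extended Euclid: 481·(-143) + 5733·(12) = 13. Scale by 39: x₀ = -5577.
General solution x = x₀ + 441t; reducing mod 441 gives x = 156 (and y = -13).

156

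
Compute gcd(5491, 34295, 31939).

19

gcd(5491, 34295): 34295 = 6·5491 + 1349; 5491 = 4·1349 + 95; 1349 = 14·95 + 19; 95 = 5·19 + 0 → 19
gcd(19, 31939): 31939 = 1681·19 + 0 → 19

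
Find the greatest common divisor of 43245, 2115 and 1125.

45

43245 = 3² · 5 · 31²; 2115 = 3² · 5 · 47; 1125 = 3² · 5³
gcd takes min exponent of each prime: 3² · 5 = 45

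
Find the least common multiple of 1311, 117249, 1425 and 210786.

249312411150

1311 = 3 · 19 · 23; 117249 = 3 · 11² · 17 · 19; 1425 = 3 · 5² · 19; 210786 = 2 · 3 · 19 · 43²
lcm takes max exponent of each prime: 2 · 3 · 5² · 11² · 17 · 19 · 23 · 43² = 249312411150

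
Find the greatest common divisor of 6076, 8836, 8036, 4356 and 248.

gcd(6076, 8836): 8836 = 1·6076 + 2760; 6076 = 2·2760 + 556; 2760 = 4·556 + 536; 556 = 1·536 + 20; 536 = 26·20 + 16; 20 = 1·16 + 4; 16 = 4·4 + 0 → 4
gcd(4, 8036): 8036 = 2009·4 + 0 → 4
gcd(4, 4356): 4356 = 1089·4 + 0 → 4
gcd(4, 248): 248 = 62·4 + 0 → 4

4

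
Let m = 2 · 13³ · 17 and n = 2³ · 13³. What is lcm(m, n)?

max exponent per prime: 2³ · 13³ · 17 = 298792

298792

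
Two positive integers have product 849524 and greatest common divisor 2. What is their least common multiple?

gcd·lcm = product, so lcm = 849524/2 = 424762.

424762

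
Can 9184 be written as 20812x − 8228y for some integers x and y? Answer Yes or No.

No

By Bézout, 20812x − 8228y = 9184 has integer solutions iff gcd(20812, 8228) | 9184.
Euclid: 20812 = 2·8228 + 4356; 8228 = 1·4356 + 3872; 4356 = 1·3872 + 484; 3872 = 8·484 + 0. gcd = 484; 9184 mod 484 = 472. No.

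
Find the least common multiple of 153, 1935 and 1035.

756585

153 = 3² · 17; 1935 = 3² · 5 · 43; 1035 = 3² · 5 · 23
lcm takes max exponent of each prime: 3² · 5 · 17 · 23 · 43 = 756585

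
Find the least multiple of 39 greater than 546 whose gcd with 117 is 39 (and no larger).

624

Multiples of 39 above 546: 39·15, 39·16, … . Need the cofactor coprime to 117/39 = 3.
Checking s = 15, 16, … the first with gcd(s, 3) = 1 is s = 16, giving 624.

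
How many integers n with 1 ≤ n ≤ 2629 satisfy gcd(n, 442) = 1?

Prime factors of 442: 2, 13, 17. Count integers ≤ 2629 divisible by none of them.
By inclusion–exclusion: 2629 − ⌊2629/2⌋ − ⌊2629/13⌋ − ⌊2629/17⌋ + ⌊2629/26⌋ + ⌊2629/34⌋ + ⌊2629/221⌋ − ⌊2629/442⌋ = 1143.

1143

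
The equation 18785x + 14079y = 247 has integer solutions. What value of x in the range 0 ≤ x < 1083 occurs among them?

380

Euclid: 18785 = 1·14079 + 4706; 14079 = 2·4706 + 4667; 4706 = 1·4667 + 39; 4667 = 119·39 + 26; 39 = 1·26 + 13; 26 = 2·13 + 0 → gcd = 13; 247 = 13·19.
Back-substitution yields 18785·(362) + 14079·(-483) = 13, so one solution is x = 362·19 = 6878, y = -483·19 = -9177.
Solutions in x differ by 14079/13 = 1083; the one in [0, 1083) is 6878 mod 1083 = 380.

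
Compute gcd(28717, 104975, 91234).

13

gcd(28717, 104975): 104975 = 3·28717 + 18824; 28717 = 1·18824 + 9893; 18824 = 1·9893 + 8931; 9893 = 1·8931 + 962; 8931 = 9·962 + 273; 962 = 3·273 + 143; 273 = 1·143 + 130; 143 = 1·130 + 13; 130 = 10·13 + 0 → 13
gcd(13, 91234): 91234 = 7018·13 + 0 → 13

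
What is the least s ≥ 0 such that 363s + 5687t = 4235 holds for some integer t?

Euclid: 5687 = 15·363 + 242; 363 = 1·242 + 121; 242 = 2·121 + 0 → gcd = 121; 4235 = 121·35.
Back-substitution yields 363·(16) + 5687·(-1) = 121, so one solution is s = 16·35 = 560, t = -1·35 = -35.
Solutions in s differ by 5687/121 = 47; the one in [0, 47) is 560 mod 47 = 43.

43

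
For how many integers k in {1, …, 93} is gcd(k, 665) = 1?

665 = 5·7·19. Inclusion–exclusion on these primes:
93 − ⌊93/5⌋ − ⌊93/7⌋ − ⌊93/19⌋ + ⌊93/35⌋ + ⌊93/95⌋ + ⌊93/133⌋ − ⌊93/665⌋ = 60

60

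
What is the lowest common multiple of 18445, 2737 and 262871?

937135115

18445 = 5 · 7 · 17 · 31; 2737 = 7 · 17 · 23; 262871 = 7 · 17 · 47²
lcm takes max exponent of each prime: 5 · 7 · 17 · 23 · 31 · 47² = 937135115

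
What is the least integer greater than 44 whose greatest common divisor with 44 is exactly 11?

gcd(m, 44) = 11 forces 11 | m; write m = 11s. Then gcd(11s, 11·4) = 11·gcd(s, 4), so need gcd(s, 4) = 1.
11s > 44 gives s ≥ 5. The least s ≥ 5 coprime to 4 is 5, so m = 11·5 = 55.

55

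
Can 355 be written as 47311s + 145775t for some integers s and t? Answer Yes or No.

No

By Bézout, 47311s + 145775t = 355 has integer solutions iff gcd(47311, 145775) | 355.
Euclid: 145775 = 3·47311 + 3842; 47311 = 12·3842 + 1207; 3842 = 3·1207 + 221; 1207 = 5·221 + 102; 221 = 2·102 + 17; 102 = 6·17 + 0. gcd = 17; 355 mod 17 = 15. No.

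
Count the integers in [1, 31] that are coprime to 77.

25

77 = 7·11. Inclusion–exclusion on these primes:
31 − ⌊31/7⌋ − ⌊31/11⌋ + ⌊31/77⌋ = 25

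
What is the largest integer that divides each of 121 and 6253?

121 = 11²
6253 = 13² · 37
Common: 1 = 1

1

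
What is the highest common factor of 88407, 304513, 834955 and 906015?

209

gcd(88407, 304513): 304513 = 3·88407 + 39292; 88407 = 2·39292 + 9823; 39292 = 4·9823 + 0 → 9823
gcd(9823, 834955): 834955 = 85·9823 + 0 → 9823
gcd(9823, 906015): 906015 = 92·9823 + 2299; 9823 = 4·2299 + 627; 2299 = 3·627 + 418; 627 = 1·418 + 209; 418 = 2·209 + 0 → 209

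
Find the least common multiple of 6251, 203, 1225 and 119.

6251 = 7 · 19 · 47; 203 = 7 · 29; 1225 = 5² · 7²; 119 = 7 · 17
lcm takes max exponent of each prime: 5² · 7² · 17 · 19 · 29 · 47 = 539305025

539305025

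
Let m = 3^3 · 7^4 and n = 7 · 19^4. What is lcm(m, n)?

max exponent per prime: 3^3 · 7^4 · 19^4 = 8448319467

8448319467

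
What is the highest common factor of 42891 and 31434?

3

42891 = 3 · 17 · 29²
31434 = 2 · 3 · 13² · 31
Common: 3 = 3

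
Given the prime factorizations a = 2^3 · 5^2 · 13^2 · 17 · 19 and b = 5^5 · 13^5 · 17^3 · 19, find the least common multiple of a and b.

max exponent per prime: 2^3 · 5^5 · 13^5 · 17^3 · 19 = 866477191775000

866477191775000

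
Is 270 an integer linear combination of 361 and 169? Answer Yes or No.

gcd(361, 169): 361 = 2·169 + 23; 169 = 7·23 + 8; 23 = 2·8 + 7; 8 = 1·7 + 1; 7 = 7·1 + 0 → 1
1 divides 270, so a solution exists.

Yes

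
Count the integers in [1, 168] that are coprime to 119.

119 = 7·17. Inclusion–exclusion on these primes:
168 − ⌊168/7⌋ − ⌊168/17⌋ + ⌊168/119⌋ = 136

136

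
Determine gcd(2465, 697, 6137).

gcd(2465, 697): 2465 = 3·697 + 374; 697 = 1·374 + 323; 374 = 1·323 + 51; 323 = 6·51 + 17; 51 = 3·17 + 0 → 17
gcd(17, 6137): 6137 = 361·17 + 0 → 17

17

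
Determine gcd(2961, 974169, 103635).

gcd(2961, 974169): 974169 = 329·2961 + 0 → 2961
gcd(2961, 103635): 103635 = 35·2961 + 0 → 2961

2961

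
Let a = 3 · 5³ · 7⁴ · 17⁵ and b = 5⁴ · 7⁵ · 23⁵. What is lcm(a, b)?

max exponent per prime: 3 · 5⁴ · 7⁵ · 17⁵ · 23⁵ = 287988575145407731875

287988575145407731875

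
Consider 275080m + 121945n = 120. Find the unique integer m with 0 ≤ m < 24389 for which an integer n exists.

1603

gcd(275080, 121945) = 5 (Euclid: 275080 = 2·121945 + 31190; 121945 = 3·31190 + 28375; 31190 = 1·28375 + 2815; 28375 = 10·2815 + 225; 2815 = 12·225 + 115; 225 = 1·115 + 110; 115 = 1·110 + 5; 110 = 22·5 + 0), and 5 | 120.
Extended Euclid: 275080·(1083) + 121945·(-2443) = 5. Scale by 24: m₀ = 25992.
General solution m = m₀ + 24389t; reducing mod 24389 gives m = 1603 (and n = -3616).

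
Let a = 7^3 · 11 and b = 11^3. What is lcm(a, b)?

456533

max exponent per prime: 7^3 · 11^3 = 456533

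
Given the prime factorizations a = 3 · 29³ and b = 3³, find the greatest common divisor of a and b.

3

min exponent per shared prime: 3 = 3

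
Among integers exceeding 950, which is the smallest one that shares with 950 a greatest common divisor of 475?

1425

950 = 475·2. Any x with gcd(x, 950) = 475 is a multiple of 475, say 475s, with s coprime to 2.
Need s > 950/475, so s ≥ 3. First s ≥ 3 with gcd(s, 2) = 1 is s = 3. Thus x = 475·3 = 1425.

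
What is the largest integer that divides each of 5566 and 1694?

242

Euclid: 5566 = 3·1694 + 484; 1694 = 3·484 + 242; 484 = 2·242 + 0. Last nonzero remainder: 242.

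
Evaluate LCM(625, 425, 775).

329375

lcm(625, 425) = 625·425/gcd = 265625/25 = 10625
lcm(10625, 775) = 10625·775/gcd = 8234375/25 = 329375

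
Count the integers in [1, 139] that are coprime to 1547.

104

1547 = 7·13·17. Inclusion–exclusion on these primes:
139 − ⌊139/7⌋ − ⌊139/13⌋ − ⌊139/17⌋ + ⌊139/91⌋ + ⌊139/119⌋ + ⌊139/221⌋ − ⌊139/1547⌋ = 104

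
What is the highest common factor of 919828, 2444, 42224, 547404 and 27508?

919828 = 2² · 7² · 13 · 19²; 2444 = 2² · 13 · 47; 42224 = 2⁴ · 7 · 13 · 29; 547404 = 2² · 3 · 11² · 13 · 29; 27508 = 2² · 13 · 23²
gcd takes min exponent of each prime: 2² · 13 = 52

52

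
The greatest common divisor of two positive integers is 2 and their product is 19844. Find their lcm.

9922

For any two positive integers, gcd × lcm equals their product. Hence lcm = 19844 / 2 = 9922.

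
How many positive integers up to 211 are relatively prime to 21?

Prime factors of 21: 3, 7. Count integers ≤ 211 divisible by none of them.
By inclusion–exclusion: 211 − ⌊211/3⌋ − ⌊211/7⌋ + ⌊211/21⌋ = 121.

121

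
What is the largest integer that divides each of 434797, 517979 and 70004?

gcd(434797, 517979): 517979 = 1·434797 + 83182; 434797 = 5·83182 + 18887; 83182 = 4·18887 + 7634; 18887 = 2·7634 + 3619; 7634 = 2·3619 + 396; 3619 = 9·396 + 55; 396 = 7·55 + 11; 55 = 5·11 + 0 → 11
gcd(11, 70004): 70004 = 6364·11 + 0 → 11

11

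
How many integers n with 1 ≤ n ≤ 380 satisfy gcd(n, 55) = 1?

Prime factors of 55: 5, 11. Count integers ≤ 380 divisible by none of them.
By inclusion–exclusion: 380 − ⌊380/5⌋ − ⌊380/11⌋ + ⌊380/55⌋ = 276.

276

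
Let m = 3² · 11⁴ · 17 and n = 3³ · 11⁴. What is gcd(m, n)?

min exponent per shared prime: 3² · 11⁴ = 131769

131769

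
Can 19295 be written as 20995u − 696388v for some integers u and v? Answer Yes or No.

No

gcd(20995, 696388): 696388 = 33·20995 + 3553; 20995 = 5·3553 + 3230; 3553 = 1·3230 + 323; 3230 = 10·323 + 0 → 323
323 does not divide 19295, so a solution does not exist.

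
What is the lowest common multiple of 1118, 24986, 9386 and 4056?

60505797768

1118 = 2 · 13 · 43; 24986 = 2 · 13 · 31²; 9386 = 2 · 13 · 19²; 4056 = 2³ · 3 · 13²
lcm takes max exponent of each prime: 2³ · 3 · 13² · 19² · 31² · 43 = 60505797768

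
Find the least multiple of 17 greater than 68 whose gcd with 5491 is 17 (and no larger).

85

5491 = 17·323. Any k with gcd(k, 5491) = 17 is a multiple of 17, say 17s, with s coprime to 323.
Need s > 68/17, so s ≥ 5. First s ≥ 5 with gcd(s, 323) = 1 is s = 5. Thus k = 17·5 = 85.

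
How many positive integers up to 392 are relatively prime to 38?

Prime factors of 38: 2, 19. Count integers ≤ 392 divisible by none of them.
By inclusion–exclusion: 392 − ⌊392/2⌋ − ⌊392/19⌋ + ⌊392/38⌋ = 186.

186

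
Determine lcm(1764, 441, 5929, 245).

1764 = 2² · 3² · 7²; 441 = 3² · 7²; 5929 = 7² · 11²; 245 = 5 · 7²
lcm takes max exponent of each prime: 2² · 3² · 5 · 7² · 11² = 1067220

1067220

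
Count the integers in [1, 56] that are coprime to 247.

247 = 13·19. Inclusion–exclusion on these primes:
56 − ⌊56/13⌋ − ⌊56/19⌋ + ⌊56/247⌋ = 50

50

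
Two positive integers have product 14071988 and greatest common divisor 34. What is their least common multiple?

413882

For any two positive integers, gcd × lcm equals their product. Hence lcm = 14071988 / 34 = 413882.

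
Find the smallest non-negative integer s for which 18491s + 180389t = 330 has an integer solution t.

gcd(18491, 180389) = 11 (Euclid: 180389 = 9·18491 + 13970; 18491 = 1·13970 + 4521; 13970 = 3·4521 + 407; 4521 = 11·407 + 44; 407 = 9·44 + 11; 44 = 4·11 + 0), and 11 | 330.
Extended Euclid: 18491·(-3990) + 180389·(409) = 11. Scale by 30: s₀ = -119700.
General solution s = s₀ + 16399k; reducing mod 16399 gives s = 11492 (and t = -1178).

11492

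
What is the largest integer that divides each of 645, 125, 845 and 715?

gcd(645, 125): 645 = 5·125 + 20; 125 = 6·20 + 5; 20 = 4·5 + 0 → 5
gcd(5, 845): 845 = 169·5 + 0 → 5
gcd(5, 715): 715 = 143·5 + 0 → 5

5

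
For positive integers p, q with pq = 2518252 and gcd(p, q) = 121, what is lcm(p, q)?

gcd·lcm = product, so lcm = 2518252/121 = 20812.

20812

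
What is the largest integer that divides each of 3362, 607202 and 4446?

3362 = 2 · 41²; 607202 = 2 · 19² · 29²; 4446 = 2 · 3² · 13 · 19
gcd takes min exponent of each prime: 2 = 2

2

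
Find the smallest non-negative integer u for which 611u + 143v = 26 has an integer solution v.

gcd(611, 143) = 13 (Euclid: 611 = 4·143 + 39; 143 = 3·39 + 26; 39 = 1·26 + 13; 26 = 2·13 + 0), and 13 | 26.
Extended Euclid: 611·(4) + 143·(-17) = 13. Scale by 2: u₀ = 8.
General solution u = u₀ + 11t; reducing mod 11 gives u = 8 (and v = -34).

8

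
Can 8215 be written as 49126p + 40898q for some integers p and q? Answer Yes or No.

gcd(49126, 40898): 49126 = 1·40898 + 8228; 40898 = 4·8228 + 7986; 8228 = 1·7986 + 242; 7986 = 33·242 + 0 → 242
242 does not divide 8215, so a solution does not exist.

No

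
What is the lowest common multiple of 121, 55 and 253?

13915

121 = 11²; 55 = 5 · 11; 253 = 11 · 23
lcm takes max exponent of each prime: 5 · 11² · 23 = 13915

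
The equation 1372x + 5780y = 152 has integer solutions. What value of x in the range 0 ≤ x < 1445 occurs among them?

gcd(1372, 5780) = 4 (Euclid: 5780 = 4·1372 + 292; 1372 = 4·292 + 204; 292 = 1·204 + 88; 204 = 2·88 + 28; 88 = 3·28 + 4; 28 = 7·4 + 0), and 4 | 152.
Extended Euclid: 1372·(-198) + 5780·(47) = 4. Scale by 38: x₀ = -7524.
General solution x = x₀ + 1445t; reducing mod 1445 gives x = 1146 (and y = -272).

1146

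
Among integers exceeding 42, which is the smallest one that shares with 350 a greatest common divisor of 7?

49

gcd(m, 350) = 7 forces 7 | m; write m = 7s. Then gcd(7s, 7·50) = 7·gcd(s, 50), so need gcd(s, 50) = 1.
7s > 42 gives s ≥ 7. The least s ≥ 7 coprime to 50 is 7, so m = 7·7 = 49.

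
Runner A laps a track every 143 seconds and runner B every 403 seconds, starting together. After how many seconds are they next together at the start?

4433

gcd first: 403 = 2·143 + 117; 143 = 1·117 + 26; 117 = 4·26 + 13; 26 = 2·13 + 0 → gcd = 13
lcm = 143·403/gcd = 57629/13 = 4433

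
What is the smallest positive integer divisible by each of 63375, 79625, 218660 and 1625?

10446481500

63375 = 3 · 5³ · 13²; 79625 = 5³ · 7² · 13; 218660 = 2² · 5 · 13 · 29²; 1625 = 5³ · 13
lcm takes max exponent of each prime: 2² · 3 · 5³ · 7² · 13² · 29² = 10446481500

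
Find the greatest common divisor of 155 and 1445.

Euclid: 1445 = 9·155 + 50; 155 = 3·50 + 5; 50 = 10·5 + 0. Last nonzero remainder: 5.

5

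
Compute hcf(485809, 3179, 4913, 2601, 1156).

289

485809 = 17² · 41²; 3179 = 11 · 17²; 4913 = 17³; 2601 = 3² · 17²; 1156 = 2² · 17²
gcd takes min exponent of each prime: 17² = 289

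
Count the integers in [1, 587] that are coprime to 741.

344

Prime factors of 741: 3, 13, 19. Count integers ≤ 587 divisible by none of them.
By inclusion–exclusion: 587 − ⌊587/3⌋ − ⌊587/13⌋ − ⌊587/19⌋ + ⌊587/39⌋ + ⌊587/57⌋ + ⌊587/247⌋ − ⌊587/741⌋ = 344.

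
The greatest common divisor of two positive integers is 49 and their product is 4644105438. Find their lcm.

94777662

gcd·lcm = product, so lcm = 4644105438/49 = 94777662.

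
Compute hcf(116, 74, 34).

116 = 2² · 29; 74 = 2 · 37; 34 = 2 · 17
gcd takes min exponent of each prime: 2 = 2

2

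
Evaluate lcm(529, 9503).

5027087

gcd first: 9503 = 17·529 + 510; 529 = 1·510 + 19; 510 = 26·19 + 16; 19 = 1·16 + 3; 16 = 5·3 + 1; 3 = 3·1 + 0 → gcd = 1
lcm = 529·9503/gcd = 5027087/1 = 5027087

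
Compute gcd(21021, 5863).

143

Euclid: 21021 = 3·5863 + 3432; 5863 = 1·3432 + 2431; 3432 = 1·2431 + 1001; 2431 = 2·1001 + 429; 1001 = 2·429 + 143; 429 = 3·143 + 0. Last nonzero remainder: 143.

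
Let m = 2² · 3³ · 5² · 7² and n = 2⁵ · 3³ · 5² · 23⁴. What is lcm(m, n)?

max exponent per prime: 2⁵ · 3³ · 5² · 7² · 23⁴ = 296183714400

296183714400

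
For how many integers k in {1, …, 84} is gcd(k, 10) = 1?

34

10 = 2·5. Inclusion–exclusion on these primes:
84 − ⌊84/2⌋ − ⌊84/5⌋ + ⌊84/10⌋ = 34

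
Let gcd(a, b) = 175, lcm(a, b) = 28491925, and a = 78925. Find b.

63175

a·b = gcd·lcm = 175·28491925 = 4986086875, so b = 4986086875/78925 = 63175.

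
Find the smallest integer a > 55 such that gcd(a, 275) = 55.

110

Multiples of 55 above 55: 55·2, 55·3, … . Need the cofactor coprime to 275/55 = 5.
Checking s = 2, 3, … the first with gcd(s, 5) = 1 is s = 2, giving 110.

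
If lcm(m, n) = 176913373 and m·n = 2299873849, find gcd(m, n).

gcd·lcm = product, so gcd = 2299873849/176913373 = 13.

13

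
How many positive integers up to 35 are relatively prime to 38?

17

38 = 2·19. Inclusion–exclusion on these primes:
35 − ⌊35/2⌋ − ⌊35/19⌋ + ⌊35/38⌋ = 17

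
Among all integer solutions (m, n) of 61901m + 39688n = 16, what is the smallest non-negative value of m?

12280

gcd(61901, 39688) = 1 (Euclid: 61901 = 1·39688 + 22213; 39688 = 1·22213 + 17475; 22213 = 1·17475 + 4738; 17475 = 3·4738 + 3261; 4738 = 1·3261 + 1477; 3261 = 2·1477 + 307; 1477 = 4·307 + 249; 307 = 1·249 + 58; 249 = 4·58 + 17; 58 = 3·17 + 7; 17 = 2·7 + 3; 7 = 2·3 + 1; 3 = 3·1 + 0), and 1 | 16.
Extended Euclid: 61901·(-11635) + 39688·(18147) = 1. Scale by 16: m₀ = -186160.
General solution m = m₀ + 39688t; reducing mod 39688 gives m = 12280 (and n = -19153).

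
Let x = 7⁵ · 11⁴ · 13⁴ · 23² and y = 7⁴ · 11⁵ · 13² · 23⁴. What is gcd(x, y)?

min exponent per shared prime: 7⁴ · 11⁴ · 13² · 23² = 3142717018441

3142717018441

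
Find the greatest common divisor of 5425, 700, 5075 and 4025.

175

5425 = 5² · 7 · 31; 700 = 2² · 5² · 7; 5075 = 5² · 7 · 29; 4025 = 5² · 7 · 23
gcd takes min exponent of each prime: 5² · 7 = 175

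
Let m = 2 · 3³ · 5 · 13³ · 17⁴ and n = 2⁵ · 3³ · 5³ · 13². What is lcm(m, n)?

19817528796000

max exponent per prime: 2⁵ · 3³ · 5³ · 13³ · 17⁴ = 19817528796000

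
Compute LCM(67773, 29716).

67773 = 3 · 19 · 29 · 41; 29716 = 2² · 17 · 19 · 23
max exponents: 2² · 3 · 17 · 19 · 23 · 29 · 41 = 105996972

105996972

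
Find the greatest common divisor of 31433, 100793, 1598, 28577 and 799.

31433 = 17 · 43²; 100793 = 7² · 11² · 17; 1598 = 2 · 17 · 47; 28577 = 17 · 41²; 799 = 17 · 47
gcd takes min exponent of each prime: 17 = 17

17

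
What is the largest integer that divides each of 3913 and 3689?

3913 = 7 · 13 · 43
3689 = 7 · 17 · 31
Common: 7 = 7

7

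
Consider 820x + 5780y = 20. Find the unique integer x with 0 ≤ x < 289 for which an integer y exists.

141

gcd(820, 5780) = 20 (Euclid: 5780 = 7·820 + 40; 820 = 20·40 + 20; 40 = 2·20 + 0), and 20 | 20.
Extended Euclid: 820·(141) + 5780·(-20) = 20. Scale by 1: x₀ = 141.
General solution x = x₀ + 289t; reducing mod 289 gives x = 141 (and y = -20).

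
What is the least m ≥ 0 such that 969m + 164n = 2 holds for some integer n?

142

Euclid: 969 = 5·164 + 149; 164 = 1·149 + 15; 149 = 9·15 + 14; 15 = 1·14 + 1; 14 = 14·1 + 0 → gcd = 1; 2 = 1·2.
Back-substitution yields 969·(-11) + 164·(65) = 1, so one solution is m = -11·2 = -22, n = 65·2 = 130.
Solutions in m differ by 164/1 = 164; the one in [0, 164) is -22 mod 164 = 142.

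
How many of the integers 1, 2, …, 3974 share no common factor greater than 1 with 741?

741 = 3·13·19. Inclusion–exclusion on these primes:
3974 − ⌊3974/3⌋ − ⌊3974/13⌋ − ⌊3974/19⌋ + ⌊3974/39⌋ + ⌊3974/57⌋ + ⌊3974/247⌋ − ⌊3974/741⌋ = 2317

2317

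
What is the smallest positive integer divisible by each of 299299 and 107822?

17359342

gcd first: 299299 = 2·107822 + 83655; 107822 = 1·83655 + 24167; 83655 = 3·24167 + 11154; 24167 = 2·11154 + 1859; 11154 = 6·1859 + 0 → gcd = 1859
lcm = 299299·107822/gcd = 32271016778/1859 = 17359342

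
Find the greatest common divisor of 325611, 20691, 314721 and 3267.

325611 = 3² · 11² · 13 · 23; 20691 = 3² · 11² · 19; 314721 = 3² · 11² · 17²; 3267 = 3³ · 11²
gcd takes min exponent of each prime: 3² · 11² = 1089

1089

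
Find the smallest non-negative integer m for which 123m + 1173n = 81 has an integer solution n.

220

Euclid: 1173 = 9·123 + 66; 123 = 1·66 + 57; 66 = 1·57 + 9; 57 = 6·9 + 3; 9 = 3·3 + 0 → gcd = 3; 81 = 3·27.
Back-substitution yields 123·(124) + 1173·(-13) = 3, so one solution is m = 124·27 = 3348, n = -13·27 = -351.
Solutions in m differ by 1173/3 = 391; the one in [0, 391) is 3348 mod 391 = 220.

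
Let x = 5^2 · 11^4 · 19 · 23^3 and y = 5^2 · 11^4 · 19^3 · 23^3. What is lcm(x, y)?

30546050134325

max exponent per prime: 5^2 · 11^4 · 19^3 · 23^3 = 30546050134325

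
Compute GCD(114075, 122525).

Euclid: 122525 = 1·114075 + 8450; 114075 = 13·8450 + 4225; 8450 = 2·4225 + 0. Last nonzero remainder: 4225.

4225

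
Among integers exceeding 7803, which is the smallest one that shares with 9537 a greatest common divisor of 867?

Multiples of 867 above 7803: 867·10, 867·11, … . Need the cofactor coprime to 9537/867 = 11.
Checking s = 10, 11, … the first with gcd(s, 11) = 1 is s = 10, giving 8670.

8670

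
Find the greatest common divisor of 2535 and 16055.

2535 = 3 · 5 · 13²
16055 = 5 · 13² · 19
Common: 5 · 13² = 845

845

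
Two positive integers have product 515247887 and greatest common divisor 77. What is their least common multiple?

6691531

Since gcd(a,b)·lcm(a,b) = ab, lcm = 515247887/77 = 6691531.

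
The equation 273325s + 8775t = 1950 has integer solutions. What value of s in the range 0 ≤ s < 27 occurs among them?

15

Reduce mod 8775: 273325s ≡ 1950 (mod 8775). With g = gcd(273325, 8775) = 325 dividing 1950, divide through: 841s ≡ 6 (mod 27).
Since gcd(841, 27) = 1, s ≡ 6·(841)⁻¹ ≡ 15 (mod 27). Smallest non-negative: 15.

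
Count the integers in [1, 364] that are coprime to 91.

288

91 = 7·13. Inclusion–exclusion on these primes:
364 − ⌊364/7⌋ − ⌊364/13⌋ + ⌊364/91⌋ = 288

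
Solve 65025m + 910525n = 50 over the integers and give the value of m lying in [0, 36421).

Euclid: 910525 = 14·65025 + 175; 65025 = 371·175 + 100; 175 = 1·100 + 75; 100 = 1·75 + 25; 75 = 3·25 + 0 → gcd = 25; 50 = 25·2.
Back-substitution yields 65025·(10404) + 910525·(-743) = 25, so one solution is m = 10404·2 = 20808, n = -743·2 = -1486.
Solutions in m differ by 910525/25 = 36421; the one in [0, 36421) is 20808 mod 36421 = 20808.

20808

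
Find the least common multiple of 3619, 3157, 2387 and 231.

13799247

3619 = 7 · 11 · 47; 3157 = 7 · 11 · 41; 2387 = 7 · 11 · 31; 231 = 3 · 7 · 11
lcm takes max exponent of each prime: 3 · 7 · 11 · 31 · 41 · 47 = 13799247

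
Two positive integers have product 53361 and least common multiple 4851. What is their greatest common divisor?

From gcd × lcm = uv: gcd = 53361 / 4851 = 11.

11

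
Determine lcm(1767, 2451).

1767 = 3 · 19 · 31; 2451 = 3 · 19 · 43
max exponents: 3 · 19 · 31 · 43 = 75981

75981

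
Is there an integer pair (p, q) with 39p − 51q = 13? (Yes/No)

By Bézout, 39p − 51q = 13 has integer solutions iff gcd(39, 51) | 13.
Euclid: 51 = 1·39 + 12; 39 = 3·12 + 3; 12 = 4·3 + 0. gcd = 3; 13 mod 3 = 1. No.

No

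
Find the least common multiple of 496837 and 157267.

gcd first: 496837 = 3·157267 + 25036; 157267 = 6·25036 + 7051; 25036 = 3·7051 + 3883; 7051 = 1·3883 + 3168; 3883 = 1·3168 + 715; 3168 = 4·715 + 308; 715 = 2·308 + 99; 308 = 3·99 + 11; 99 = 9·11 + 0 → gcd = 11
lcm = 496837·157267/gcd = 78136064479/11 = 7103278589

7103278589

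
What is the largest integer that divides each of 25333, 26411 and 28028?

539

gcd(25333, 26411): 26411 = 1·25333 + 1078; 25333 = 23·1078 + 539; 1078 = 2·539 + 0 → 539
gcd(539, 28028): 28028 = 52·539 + 0 → 539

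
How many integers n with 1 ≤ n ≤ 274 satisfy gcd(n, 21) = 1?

157

21 = 3·7. Inclusion–exclusion on these primes:
274 − ⌊274/3⌋ − ⌊274/7⌋ + ⌊274/21⌋ = 157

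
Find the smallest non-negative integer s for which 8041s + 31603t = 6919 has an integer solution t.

Reduce mod 31603: 8041s ≡ 6919 (mod 31603). With g = gcd(8041, 31603) = 187 dividing 6919, divide through: 43s ≡ 37 (mod 169).
Since gcd(43, 169) = 1, s ≡ 37·(43)⁻¹ ≡ 162 (mod 169). Smallest non-negative: 162.

162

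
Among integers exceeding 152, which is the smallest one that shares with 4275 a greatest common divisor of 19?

209

Multiples of 19 above 152: 19·9, 19·10, … . Need the cofactor coprime to 4275/19 = 225.
Checking s = 9, 10, … the first with gcd(s, 225) = 1 is s = 11, giving 209.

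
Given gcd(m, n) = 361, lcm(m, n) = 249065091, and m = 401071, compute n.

224181

Using mn = gcd(m,n)·lcm(m,n) = 361·249065091 = 89912497851, we get n = 89912497851/401071 = 224181.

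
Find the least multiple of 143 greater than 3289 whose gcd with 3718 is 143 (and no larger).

3575

3718 = 143·26. Any t with gcd(t, 3718) = 143 is a multiple of 143, say 143s, with s coprime to 26.
Need s > 3289/143, so s ≥ 24. First s ≥ 24 with gcd(s, 26) = 1 is s = 25. Thus t = 143·25 = 3575.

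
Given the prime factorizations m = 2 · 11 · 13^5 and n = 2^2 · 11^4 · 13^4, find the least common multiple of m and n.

21744403252

max exponent per prime: 2^2 · 11^4 · 13^5 = 21744403252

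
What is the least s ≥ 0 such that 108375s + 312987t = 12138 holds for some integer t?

gcd(108375, 312987) = 867 (Euclid: 312987 = 2·108375 + 96237; 108375 = 1·96237 + 12138; 96237 = 7·12138 + 11271; 12138 = 1·11271 + 867; 11271 = 13·867 + 0), and 867 | 12138.
Extended Euclid: 108375·(26) + 312987·(-9) = 867. Scale by 14: s₀ = 364.
General solution s = s₀ + 361k; reducing mod 361 gives s = 3 (and t = -1).

3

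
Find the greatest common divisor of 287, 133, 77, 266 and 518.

gcd(287, 133): 287 = 2·133 + 21; 133 = 6·21 + 7; 21 = 3·7 + 0 → 7
gcd(7, 77): 77 = 11·7 + 0 → 7
gcd(7, 266): 266 = 38·7 + 0 → 7
gcd(7, 518): 518 = 74·7 + 0 → 7

7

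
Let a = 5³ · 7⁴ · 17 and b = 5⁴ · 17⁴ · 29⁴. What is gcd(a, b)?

2125

min exponent per shared prime: 5³ · 17 = 2125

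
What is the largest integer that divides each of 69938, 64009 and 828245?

121

gcd(69938, 64009): 69938 = 1·64009 + 5929; 64009 = 10·5929 + 4719; 5929 = 1·4719 + 1210; 4719 = 3·1210 + 1089; 1210 = 1·1089 + 121; 1089 = 9·121 + 0 → 121
gcd(121, 828245): 828245 = 6845·121 + 0 → 121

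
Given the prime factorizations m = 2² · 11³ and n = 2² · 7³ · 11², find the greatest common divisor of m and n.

min exponent per shared prime: 2² · 11² = 484

484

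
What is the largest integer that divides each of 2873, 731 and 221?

2873 = 13² · 17; 731 = 17 · 43; 221 = 13 · 17
gcd takes min exponent of each prime: 17 = 17

17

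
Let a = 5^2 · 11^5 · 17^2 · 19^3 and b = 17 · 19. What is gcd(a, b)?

min exponent per shared prime: 17 · 19 = 323

323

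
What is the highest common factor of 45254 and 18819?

17

45254 = 2 · 11³ · 17
18819 = 3³ · 17 · 41
Common: 17 = 17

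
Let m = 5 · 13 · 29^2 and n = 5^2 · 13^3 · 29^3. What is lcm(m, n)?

1339565825

max exponent per prime: 5^2 · 13^3 · 29^3 = 1339565825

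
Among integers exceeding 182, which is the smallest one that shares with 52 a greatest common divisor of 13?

Multiples of 13 above 182: 13·15, 13·16, … . Need the cofactor coprime to 52/13 = 4.
Checking s = 15, 16, … the first with gcd(s, 4) = 1 is s = 15, giving 195.

195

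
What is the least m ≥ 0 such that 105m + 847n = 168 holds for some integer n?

Euclid: 847 = 8·105 + 7; 105 = 15·7 + 0 → gcd = 7; 168 = 7·24.
Back-substitution yields 105·(-8) + 847·(1) = 7, so one solution is m = -8·24 = -192, n = 1·24 = 24.
Solutions in m differ by 847/7 = 121; the one in [0, 121) is -192 mod 121 = 50.

50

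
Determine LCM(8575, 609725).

8575 = 5² · 7³; 609725 = 5² · 29³
max exponents: 5² · 7³ · 29³ = 209135675

209135675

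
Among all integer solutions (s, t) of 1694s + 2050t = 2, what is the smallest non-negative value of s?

858

Reduce mod 2050: 1694s ≡ 2 (mod 2050). With g = gcd(1694, 2050) = 2 dividing 2, divide through: 847s ≡ 1 (mod 1025).
Since gcd(847, 1025) = 1, s ≡ 1·(847)⁻¹ ≡ 858 (mod 1025). Smallest non-negative: 858.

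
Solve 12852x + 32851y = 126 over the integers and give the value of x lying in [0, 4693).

4647

gcd(12852, 32851) = 7 (Euclid: 32851 = 2·12852 + 7147; 12852 = 1·7147 + 5705; 7147 = 1·5705 + 1442; 5705 = 3·1442 + 1379; 1442 = 1·1379 + 63; 1379 = 21·63 + 56; 63 = 1·56 + 7; 56 = 8·7 + 0), and 7 | 126.
Extended Euclid: 12852·(-524) + 32851·(205) = 7. Scale by 18: x₀ = -9432.
General solution x = x₀ + 4693t; reducing mod 4693 gives x = 4647 (and y = -1818).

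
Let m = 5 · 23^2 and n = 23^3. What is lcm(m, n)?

max exponent per prime: 5 · 23^3 = 60835

60835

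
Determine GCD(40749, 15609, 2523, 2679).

gcd(40749, 15609): 40749 = 2·15609 + 9531; 15609 = 1·9531 + 6078; 9531 = 1·6078 + 3453; 6078 = 1·3453 + 2625; 3453 = 1·2625 + 828; 2625 = 3·828 + 141; 828 = 5·141 + 123; 141 = 1·123 + 18; 123 = 6·18 + 15; 18 = 1·15 + 3; 15 = 5·3 + 0 → 3
gcd(3, 2523): 2523 = 841·3 + 0 → 3
gcd(3, 2679): 2679 = 893·3 + 0 → 3

3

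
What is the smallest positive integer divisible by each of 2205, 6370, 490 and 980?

lcm(2205, 6370) = 2205·6370/gcd = 14045850/245 = 57330
lcm(57330, 490) = 57330·490/gcd = 28091700/490 = 57330
lcm(57330, 980) = 57330·980/gcd = 56183400/490 = 114660

114660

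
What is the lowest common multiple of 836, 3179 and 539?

836 = 2² · 11 · 19; 3179 = 11 · 17²; 539 = 7² · 11
lcm takes max exponent of each prime: 2² · 7² · 11 · 17² · 19 = 11838596

11838596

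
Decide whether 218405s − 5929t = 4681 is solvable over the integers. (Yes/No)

gcd(218405, 5929): 218405 = 36·5929 + 4961; 5929 = 1·4961 + 968; 4961 = 5·968 + 121; 968 = 8·121 + 0 → 121
121 does not divide 4681, so a solution does not exist.

No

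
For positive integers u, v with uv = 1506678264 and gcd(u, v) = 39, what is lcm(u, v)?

38632776

Since gcd(u,v)·lcm(u,v) = uv, lcm = 1506678264/39 = 38632776.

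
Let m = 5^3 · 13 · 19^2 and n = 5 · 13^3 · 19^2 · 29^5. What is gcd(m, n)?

23465

min exponent per shared prime: 5 · 13 · 19^2 = 23465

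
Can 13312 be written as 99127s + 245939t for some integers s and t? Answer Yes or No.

No

gcd(99127, 245939): 245939 = 2·99127 + 47685; 99127 = 2·47685 + 3757; 47685 = 12·3757 + 2601; 3757 = 1·2601 + 1156; 2601 = 2·1156 + 289; 1156 = 4·289 + 0 → 289
289 does not divide 13312, so a solution does not exist.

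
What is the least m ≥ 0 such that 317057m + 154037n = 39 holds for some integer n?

10803

Euclid: 317057 = 2·154037 + 8983; 154037 = 17·8983 + 1326; 8983 = 6·1326 + 1027; 1326 = 1·1027 + 299; 1027 = 3·299 + 130; 299 = 2·130 + 39; 130 = 3·39 + 13; 39 = 3·13 + 0 → gcd = 13; 39 = 13·3.
Back-substitution yields 317057·(3601) + 154037·(-7412) = 13, so one solution is m = 3601·3 = 10803, n = -7412·3 = -22236.
Solutions in m differ by 154037/13 = 11849; the one in [0, 11849) is 10803 mod 11849 = 10803.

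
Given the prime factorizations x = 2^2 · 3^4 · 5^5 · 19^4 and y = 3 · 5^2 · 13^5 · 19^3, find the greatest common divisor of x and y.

514425

min exponent per shared prime: 3 · 5^2 · 19^3 = 514425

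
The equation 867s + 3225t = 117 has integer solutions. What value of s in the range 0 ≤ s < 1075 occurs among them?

201

Reduce mod 3225: 867s ≡ 117 (mod 3225). With g = gcd(867, 3225) = 3 dividing 117, divide through: 289s ≡ 39 (mod 1075).
Since gcd(289, 1075) = 1, s ≡ 39·(289)⁻¹ ≡ 201 (mod 1075). Smallest non-negative: 201.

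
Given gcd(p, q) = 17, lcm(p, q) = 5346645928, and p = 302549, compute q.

300424

Using pq = gcd(p,q)·lcm(p,q) = 17·5346645928 = 90892980776, we get q = 90892980776/302549 = 300424.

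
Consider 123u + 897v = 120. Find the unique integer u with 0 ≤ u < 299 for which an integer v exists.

Reduce mod 897: 123u ≡ 120 (mod 897). With g = gcd(123, 897) = 3 dividing 120, divide through: 41u ≡ 40 (mod 299).
Since gcd(41, 299) = 1, u ≡ 40·(41)⁻¹ ≡ 176 (mod 299). Smallest non-negative: 176.

176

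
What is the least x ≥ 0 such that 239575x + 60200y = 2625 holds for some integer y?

Reduce mod 60200: 239575x ≡ 2625 (mod 60200). With g = gcd(239575, 60200) = 175 dividing 2625, divide through: 1369x ≡ 15 (mod 344).
Since gcd(1369, 344) = 1, x ≡ 15·(1369)⁻¹ ≡ 47 (mod 344). Smallest non-negative: 47.

47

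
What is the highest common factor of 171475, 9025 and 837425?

475

171475 = 5² · 19³; 9025 = 5² · 19²; 837425 = 5² · 19 · 41 · 43
gcd takes min exponent of each prime: 5² · 19 = 475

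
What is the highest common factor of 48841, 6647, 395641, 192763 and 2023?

289

gcd(48841, 6647): 48841 = 7·6647 + 2312; 6647 = 2·2312 + 2023; 2312 = 1·2023 + 289; 2023 = 7·289 + 0 → 289
gcd(289, 395641): 395641 = 1369·289 + 0 → 289
gcd(289, 192763): 192763 = 667·289 + 0 → 289
gcd(289, 2023): 2023 = 7·289 + 0 → 289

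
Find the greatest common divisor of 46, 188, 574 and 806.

2

46 = 2 · 23; 188 = 2² · 47; 574 = 2 · 7 · 41; 806 = 2 · 13 · 31
gcd takes min exponent of each prime: 2 = 2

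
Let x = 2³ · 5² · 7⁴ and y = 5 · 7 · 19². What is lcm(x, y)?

173352200

max exponent per prime: 2³ · 5² · 7⁴ · 19² = 173352200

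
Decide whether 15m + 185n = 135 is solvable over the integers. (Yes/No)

Yes

By Bézout, 15m + 185n = 135 has integer solutions iff gcd(15, 185) | 135.
Euclid: 185 = 12·15 + 5; 15 = 3·5 + 0. gcd = 5; 135 mod 5 = 0. Yes.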